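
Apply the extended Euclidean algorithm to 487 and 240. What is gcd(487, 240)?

1

Apply Euclid's algorithm to 487 and 240:
487 = 2·240 + 7
240 = 34·7 + 2
7 = 3·2 + 1
2 = 2·1 + 0
gcd(487, 240) = 1.
Express as a combination:
1 = 7 − 3·2
1 = −3·240 + 103·7
1 = 103·487 − 209·240
So 1 = (103)·487 + (-209)·240.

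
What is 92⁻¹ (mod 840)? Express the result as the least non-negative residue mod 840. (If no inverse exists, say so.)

no inverse exists

Euclidean algorithm on 840, 92:
840 = 9×92 + 12
92 = 7×12 + 8
12 = 1×8 + 4
8 = 2×4 + 0
The gcd is 4, not 1, hence no inverse exists.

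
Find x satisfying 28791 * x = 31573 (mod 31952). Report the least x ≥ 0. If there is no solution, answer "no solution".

27363

First find gcd(28791, 31952):
31952 = 1·28791 + 3161
28791 = 9·3161 + 342
3161 = 9·342 + 83
342 = 4·83 + 10
83 = 8·10 + 3
10 = 3·3 + 1
3 = 3·1 + 0
gcd = 1, so a unique solution mod 31952 exists.
Back-substitute for the Bézout coefficients:
1 = 10 − 3·3
1 = −3·83 + 25·10
1 = 25·342 − 103·83
1 = −103·3161 + 952·342
1 = 952·28791 − 8671·3161
1 = −8671·31952 + 9623·28791
So 28791·(9623) ≡ 1 (mod 31952), giving 28791⁻¹ ≡ 9623.
x ≡ 28791⁻¹·31573 ≡ 9623·31573 ≡ 27363 (mod 31952).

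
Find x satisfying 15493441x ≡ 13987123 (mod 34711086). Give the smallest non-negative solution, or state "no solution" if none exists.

First find gcd(15493441, 34711086):
34711086 = 2·15493441 + 3724204
15493441 = 4·3724204 + 596625
3724204 = 6·596625 + 144454
596625 = 4·144454 + 18809
144454 = 7·18809 + 12791
18809 = 1·12791 + 6018
12791 = 2·6018 + 755
6018 = 7·755 + 733
755 = 1·733 + 22
733 = 33·22 + 7
22 = 3·7 + 1
7 = 7·1 + 0
gcd = 1, so a unique solution mod 34711086 exists.
Back-substitute for the Bézout coefficients:
1 = 22 − 3·7
1 = −3·733 + 100·22
1 = 100·755 − 103·733
1 = −103·6018 + 821·755
1 = 821·12791 − 1745·6018
1 = −1745·18809 + 2566·12791
1 = 2566·144454 − 19707·18809
1 = −19707·596625 + 81394·144454
1 = 81394·3724204 − 508071·596625
1 = −508071·15493441 + 2113678·3724204
1 = 2113678·34711086 − 4735427·15493441
So 15493441·(-4735427) ≡ 1 (mod 34711086), giving 15493441⁻¹ ≡ 29975659.
x ≡ 15493441⁻¹·13987123 ≡ 29975659·13987123 ≡ 176959 (mod 34711086).

176959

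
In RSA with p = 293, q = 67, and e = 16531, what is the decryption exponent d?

907

φ(n) = (p−1)(q−1) = 292·66 = 19272.
Need d with 16531·d ≡ 1 (mod 19272). Apply the extended Euclidean algorithm:
19272 = 1*16531 + 2741
16531 = 6*2741 + 85
2741 = 32*85 + 21
85 = 4*21 + 1
21 = 21*1 + 0
Back-substitute:
1 = 85 − 4·21
1 = −4·2741 + 129·85
1 = 129·16531 − 778·2741
1 = −778·19272 + 907·16531
So 16531·907 ≡ 1 (mod 19272), hence d = 907.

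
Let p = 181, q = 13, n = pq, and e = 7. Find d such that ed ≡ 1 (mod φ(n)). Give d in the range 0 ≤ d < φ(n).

1543

φ(n) = (p−1)(q−1) = 180·12 = 2160.
Need d with 7·d ≡ 1 (mod 2160). Apply the extended Euclidean algorithm:
2160 = 308·7 + 4
7 = 1·4 + 3
4 = 1·3 + 1
3 = 3·1 + 0
Back-substitute:
1 = 4 − 3
1 = −7 + 2·4
1 = 2·2160 − 617·7
So 7·(-617) ≡ 1 (mod 2160), hence d ≡ -617 ≡ 1543 (mod 2160).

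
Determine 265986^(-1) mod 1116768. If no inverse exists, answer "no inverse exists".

Compute gcd(265986, 1116768):
1116768 = 4×265986 + 52824
265986 = 5×52824 + 1866
52824 = 28×1866 + 576
1866 = 3×576 + 138
576 = 4×138 + 24
138 = 5×24 + 18
24 = 1×18 + 6
18 = 3×6 + 0
gcd(265986, 1116768) = 6 ≠ 1, so 265986 has no multiplicative inverse modulo 1116768.

no inverse exists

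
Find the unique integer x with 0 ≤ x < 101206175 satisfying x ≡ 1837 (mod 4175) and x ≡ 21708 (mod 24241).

Write x = 1837 + 4175·k. Then 4175·k ≡ 21708 − 1837 ≡ 19871 (mod 24241).
Need 4175⁻¹ mod 24241. Extended Euclid on (24241, 4175):
24241 = 5*4175 + 3366
4175 = 1*3366 + 809
3366 = 4*809 + 130
809 = 6*130 + 29
130 = 4*29 + 14
29 = 2*14 + 1
14 = 14*1 + 0
Back-substitute:
1 = 29 − 2·14
1 = −2·130 + 9·29
1 = 9·809 − 56·130
1 = −56·3366 + 233·809
1 = 233·4175 − 289·3366
1 = −289·24241 + 1678·4175
4175⁻¹ ≡ 1678 (mod 24241), so k ≡ 1678·19871 ≡ 12163 (mod 24241).
x = 1837 + 4175·12163 = 50782362.

50782362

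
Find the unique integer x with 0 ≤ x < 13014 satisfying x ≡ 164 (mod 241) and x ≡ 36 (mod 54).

2574

Write x = 164 + 241·k. Then 241·k ≡ 36 − 164 ≡ 34 (mod 54).
Need 241⁻¹ mod 54. Extended Euclid on (54, 25):
54 = 2*25 + 4
25 = 6*4 + 1
4 = 4*1 + 0
Back-substitute:
1 = 25 − 6·4
1 = −6·54 + 13·25
241⁻¹ ≡ 13 (mod 54), so k ≡ 13·34 ≡ 10 (mod 54).
x = 164 + 241·10 = 2574.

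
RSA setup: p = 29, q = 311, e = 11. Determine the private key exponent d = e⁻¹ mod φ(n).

φ(n) = (p−1)(q−1) = 28·310 = 8680.
Need d with 11·d ≡ 1 (mod 8680). Apply the extended Euclidean algorithm:
8680 = 789·11 + 1
11 = 11·1 + 0
Back-substitute:
1 = 8680 − 789·11
So 11·(-789) ≡ 1 (mod 8680), hence d ≡ -789 ≡ 7891 (mod 8680).

7891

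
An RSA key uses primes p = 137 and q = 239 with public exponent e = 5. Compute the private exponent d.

19421

φ(n) = (p−1)(q−1) = 136·238 = 32368.
Need d with 5·d ≡ 1 (mod 32368). Apply the extended Euclidean algorithm:
32368 = 6473*5 + 3
5 = 1*3 + 2
3 = 1*2 + 1
2 = 2*1 + 0
Back-substitute:
1 = 3 − 2
1 = −5 + 2·3
1 = 2·32368 − 12947·5
So 5·(-12947) ≡ 1 (mod 32368), hence d ≡ -12947 ≡ 19421 (mod 32368).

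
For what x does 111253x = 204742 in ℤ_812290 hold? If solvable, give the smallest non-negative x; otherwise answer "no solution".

First find gcd(111253, 812290):
812290 = 7*111253 + 33519
111253 = 3*33519 + 10696
33519 = 3*10696 + 1431
10696 = 7*1431 + 679
1431 = 2*679 + 73
679 = 9*73 + 22
73 = 3*22 + 7
22 = 3*7 + 1
7 = 7*1 + 0
gcd = 1, so a unique solution mod 812290 exists.
Back-substitute for the Bézout coefficients:
1 = 22 − 3·7
1 = −3·73 + 10·22
1 = 10·679 − 93·73
1 = −93·1431 + 196·679
1 = 196·10696 − 1465·1431
1 = −1465·33519 + 4591·10696
1 = 4591·111253 − 15238·33519
1 = −15238·812290 + 111257·111253
So 111253·(111257) ≡ 1 (mod 812290), giving 111253⁻¹ ≡ 111257.
x ≡ 111253⁻¹·204742 ≡ 111257·204742 ≡ 744514 (mod 812290).

744514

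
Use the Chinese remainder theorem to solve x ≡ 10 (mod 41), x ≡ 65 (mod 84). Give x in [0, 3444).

Write x = 10 + 41·k. Then 41·k ≡ 65 − 10 ≡ 55 (mod 84).
Need 41⁻¹ mod 84. Extended Euclid on (84, 41):
84 = 2*41 + 2
41 = 20*2 + 1
2 = 2*1 + 0
Back-substitute:
1 = 41 − 20·2
1 = −20·84 + 41·41
41⁻¹ ≡ 41 (mod 84), so k ≡ 41·55 ≡ 71 (mod 84).
x = 10 + 41·71 = 2921.

2921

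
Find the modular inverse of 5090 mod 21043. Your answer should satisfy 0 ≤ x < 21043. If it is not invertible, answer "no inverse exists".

1294

Run Euclid on (21043, 5090):
21043 = 4*5090 + 683
5090 = 7*683 + 309
683 = 2*309 + 65
309 = 4*65 + 49
65 = 1*49 + 16
49 = 3*16 + 1
16 = 16*1 + 0
The gcd is 1. Working backward:
1 = 49 − 3·16
1 = −3·65 + 4·49
1 = 4·309 − 19·65
1 = −19·683 + 42·309
1 = 42·5090 − 313·683
1 = −313·21043 + 1294·5090
So 5090·1294 ≡ 1 (mod 21043).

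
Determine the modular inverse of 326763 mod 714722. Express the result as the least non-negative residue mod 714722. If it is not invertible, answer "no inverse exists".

98561

gcd(714722, 326763) by repeated division:
714722 = 2*326763 + 61196
326763 = 5*61196 + 20783
61196 = 2*20783 + 19630
20783 = 1*19630 + 1153
19630 = 17*1153 + 29
1153 = 39*29 + 22
29 = 1*22 + 7
22 = 3*7 + 1
7 = 7*1 + 0
The gcd is 1. Working backward:
1 = 22 − 3·7
1 = −3·29 + 4·22
1 = 4·1153 − 159·29
1 = −159·19630 + 2707·1153
1 = 2707·20783 − 2866·19630
1 = −2866·61196 + 8439·20783
1 = 8439·326763 − 45061·61196
1 = −45061·714722 + 98561·326763
So 326763·98561 ≡ 1 (mod 714722).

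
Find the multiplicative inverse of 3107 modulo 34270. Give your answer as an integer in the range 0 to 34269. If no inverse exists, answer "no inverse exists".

26163

Apply the Euclidean algorithm to 34270 and 3107:
34270 = 11*3107 + 93
3107 = 33*93 + 38
93 = 2*38 + 17
38 = 2*17 + 4
17 = 4*4 + 1
4 = 4*1 + 0
gcd = 1, so the inverse exists. Back-substitute:
1 = 17 − 4·4
1 = −4·38 + 9·17
1 = 9·93 − 22·38
1 = −22·3107 + 735·93
1 = 735·34270 − 8107·3107
So 3107·(-8107) ≡ 1 (mod 34270), and -8107 ≡ 26163 (mod 34270).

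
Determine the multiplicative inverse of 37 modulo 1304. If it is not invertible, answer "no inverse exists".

Run Euclid on (1304, 37):
1304 = 35·37 + 9
37 = 4·9 + 1
9 = 9·1 + 0
The gcd is 1. Working backward:
1 = 37 − 4·9
1 = −4·1304 + 141·37
So 37·141 ≡ 1 (mod 1304).

141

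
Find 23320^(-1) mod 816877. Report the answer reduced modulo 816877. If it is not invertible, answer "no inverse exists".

246149

Run Euclid on (816877, 23320):
816877 = 35*23320 + 677
23320 = 34*677 + 302
677 = 2*302 + 73
302 = 4*73 + 10
73 = 7*10 + 3
10 = 3*3 + 1
3 = 3*1 + 0
Since gcd(23320, 816877) = 1, back-substitute to write 1 as a combination:
1 = 10 − 3·3
1 = −3·73 + 22·10
1 = 22·302 − 91·73
1 = −91·677 + 204·302
1 = 204·23320 − 7027·677
1 = −7027·816877 + 246149·23320
So 23320·246149 ≡ 1 (mod 816877).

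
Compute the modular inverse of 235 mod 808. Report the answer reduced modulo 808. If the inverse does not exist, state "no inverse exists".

251

Apply the Euclidean algorithm to 808 and 235:
808 = 3·235 + 103
235 = 2·103 + 29
103 = 3·29 + 16
29 = 1·16 + 13
16 = 1·13 + 3
13 = 4·3 + 1
3 = 3·1 + 0
gcd = 1, so the inverse exists. Back-substitute:
1 = 13 − 4·3
1 = −4·16 + 5·13
1 = 5·29 − 9·16
1 = −9·103 + 32·29
1 = 32·235 − 73·103
1 = −73·808 + 251·235
So 235·251 ≡ 1 (mod 808).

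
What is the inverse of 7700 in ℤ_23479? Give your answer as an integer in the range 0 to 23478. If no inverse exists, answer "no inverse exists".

19762

Apply the Euclidean algorithm to 23479 and 7700:
23479 = 3*7700 + 379
7700 = 20*379 + 120
379 = 3*120 + 19
120 = 6*19 + 6
19 = 3*6 + 1
6 = 6*1 + 0
gcd = 1, so the inverse exists. Back-substitute:
1 = 19 − 3·6
1 = −3·120 + 19·19
1 = 19·379 − 60·120
1 = −60·7700 + 1219·379
1 = 1219·23479 − 3717·7700
So 7700·(-3717) ≡ 1 (mod 23479), and -3717 ≡ 19762 (mod 23479).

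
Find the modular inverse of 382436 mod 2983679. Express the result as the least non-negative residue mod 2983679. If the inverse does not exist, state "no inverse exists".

1517796

Apply the Euclidean algorithm to 2983679 and 382436:
2983679 = 7*382436 + 306627
382436 = 1*306627 + 75809
306627 = 4*75809 + 3391
75809 = 22*3391 + 1207
3391 = 2*1207 + 977
1207 = 1*977 + 230
977 = 4*230 + 57
230 = 4*57 + 2
57 = 28*2 + 1
2 = 2*1 + 0
Since gcd(382436, 2983679) = 1, back-substitute to write 1 as a combination:
1 = 57 − 28·2
1 = −28·230 + 113·57
1 = 113·977 − 480·230
1 = −480·1207 + 593·977
1 = 593·3391 − 1666·1207
1 = −1666·75809 + 37245·3391
1 = 37245·306627 − 150646·75809
1 = −150646·382436 + 187891·306627
1 = 187891·2983679 − 1465883·382436
So 382436·(-1465883) ≡ 1 (mod 2983679), and -1465883 ≡ 1517796 (mod 2983679).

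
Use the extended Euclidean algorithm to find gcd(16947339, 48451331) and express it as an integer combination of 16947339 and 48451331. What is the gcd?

Apply Euclid's algorithm to 48451331 and 16947339:
48451331 = 2*16947339 + 14556653
16947339 = 1*14556653 + 2390686
14556653 = 6*2390686 + 212537
2390686 = 11*212537 + 52779
212537 = 4*52779 + 1421
52779 = 37*1421 + 202
1421 = 7*202 + 7
202 = 28*7 + 6
7 = 1*6 + 1
6 = 6*1 + 0
gcd(16947339, 48451331) = 1.
Back-substituting:
1 = 7 − 6
1 = −202 + 29·7
1 = 29·1421 − 204·202
1 = −204·52779 + 7577·1421
1 = 7577·212537 − 30512·52779
1 = −30512·2390686 + 343209·212537
1 = 343209·14556653 − 2089766·2390686
1 = −2089766·16947339 + 2432975·14556653
1 = 2432975·48451331 − 6955716·16947339
So 1 = (2432975)·48451331 + (-6955716)·16947339.

1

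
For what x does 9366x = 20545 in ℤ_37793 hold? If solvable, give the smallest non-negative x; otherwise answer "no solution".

First find gcd(9366, 37793):
37793 = 4×9366 + 329
9366 = 28×329 + 154
329 = 2×154 + 21
154 = 7×21 + 7
21 = 3×7 + 0
gcd = 7 and 7 | 20545, so solutions exist. Divide through by 7: 1338x ≡ 2935 (mod 5399).
Now find 1338⁻¹ mod 5399:
5399 = 4×1338 + 47
1338 = 28×47 + 22
47 = 2×22 + 3
22 = 7×3 + 1
3 = 3×1 + 0
Back-substitute:
1 = 22 − 7·3
1 = −7·47 + 15·22
1 = 15·1338 − 427·47
1 = −427·5399 + 1723·1338
So 1338⁻¹ ≡ 1723 (mod 5399).
Then x ≡ 1723·2935 ≡ 3541 (mod 5399); the smallest non-negative solution is x = 3541.

3541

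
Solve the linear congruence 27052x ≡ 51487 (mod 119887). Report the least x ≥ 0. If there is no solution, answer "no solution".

First find gcd(27052, 119887):
119887 = 4*27052 + 11679
27052 = 2*11679 + 3694
11679 = 3*3694 + 597
3694 = 6*597 + 112
597 = 5*112 + 37
112 = 3*37 + 1
37 = 37*1 + 0
gcd = 1, so a unique solution mod 119887 exists.
Back-substitute for the Bézout coefficients:
1 = 112 − 3·37
1 = −3·597 + 16·112
1 = 16·3694 − 99·597
1 = −99·11679 + 313·3694
1 = 313·27052 − 725·11679
1 = −725·119887 + 3213·27052
So 27052·(3213) ≡ 1 (mod 119887), giving 27052⁻¹ ≡ 3213.
x ≡ 27052⁻¹·51487 ≡ 3213·51487 ≡ 103558 (mod 119887).

103558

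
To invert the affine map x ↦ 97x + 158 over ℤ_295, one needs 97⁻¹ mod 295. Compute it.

Run Euclid on (295, 97):
295 = 3·97 + 4
97 = 24·4 + 1
4 = 4·1 + 0
The gcd is 1. Working backward:
1 = 97 − 24·4
1 = −24·295 + 73·97
So 97·73 ≡ 1 (mod 295).

73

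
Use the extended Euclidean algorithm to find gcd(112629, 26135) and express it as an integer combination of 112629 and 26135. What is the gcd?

1

Euclidean algorithm:
112629 = 4*26135 + 8089
26135 = 3*8089 + 1868
8089 = 4*1868 + 617
1868 = 3*617 + 17
617 = 36*17 + 5
17 = 3*5 + 2
5 = 2*2 + 1
2 = 2*1 + 0
gcd(112629, 26135) = 1.
Back-substituting:
1 = 5 − 2·2
1 = −2·17 + 7·5
1 = 7·617 − 254·17
1 = −254·1868 + 769·617
1 = 769·8089 − 3330·1868
1 = −3330·26135 + 10759·8089
1 = 10759·112629 − 46366·26135
So 1 = (10759)·112629 + (-46366)·26135.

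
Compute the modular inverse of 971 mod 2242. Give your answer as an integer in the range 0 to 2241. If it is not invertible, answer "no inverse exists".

979

Extended Euclidean algorithm:
2242 = 2×971 + 300
971 = 3×300 + 71
300 = 4×71 + 16
71 = 4×16 + 7
16 = 2×7 + 2
7 = 3×2 + 1
2 = 2×1 + 0
Since gcd(971, 2242) = 1, back-substitute to write 1 as a combination:
1 = 7 − 3·2
1 = −3·16 + 7·7
1 = 7·71 − 31·16
1 = −31·300 + 131·71
1 = 131·971 − 424·300
1 = −424·2242 + 979·971
So 971·979 ≡ 1 (mod 2242).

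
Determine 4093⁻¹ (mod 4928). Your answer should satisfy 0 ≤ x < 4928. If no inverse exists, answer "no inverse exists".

661

Run Euclid on (4928, 4093):
4928 = 1*4093 + 835
4093 = 4*835 + 753
835 = 1*753 + 82
753 = 9*82 + 15
82 = 5*15 + 7
15 = 2*7 + 1
7 = 7*1 + 0
Since gcd(4093, 4928) = 1, back-substitute to write 1 as a combination:
1 = 15 − 2·7
1 = −2·82 + 11·15
1 = 11·753 − 101·82
1 = −101·835 + 112·753
1 = 112·4093 − 549·835
1 = −549·4928 + 661·4093
So 4093·661 ≡ 1 (mod 4928).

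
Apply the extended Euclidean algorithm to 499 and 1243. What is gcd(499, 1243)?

Repeated division:
1243 = 2·499 + 245
499 = 2·245 + 9
245 = 27·9 + 2
9 = 4·2 + 1
2 = 2·1 + 0
gcd(499, 1243) = 1.
Express as a combination:
1 = 9 − 4·2
1 = −4·245 + 109·9
1 = 109·499 − 222·245
1 = −222·1243 + 553·499
So 1 = (-222)·1243 + (553)·499.

1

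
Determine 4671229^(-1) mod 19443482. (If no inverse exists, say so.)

3668257

Apply the Euclidean algorithm to 19443482 and 4671229:
19443482 = 4×4671229 + 758566
4671229 = 6×758566 + 119833
758566 = 6×119833 + 39568
119833 = 3×39568 + 1129
39568 = 35×1129 + 53
1129 = 21×53 + 16
53 = 3×16 + 5
16 = 3×5 + 1
5 = 5×1 + 0
Since gcd(4671229, 19443482) = 1, back-substitute to write 1 as a combination:
1 = 16 − 3·5
1 = −3·53 + 10·16
1 = 10·1129 − 213·53
1 = −213·39568 + 7465·1129
1 = 7465·119833 − 22608·39568
1 = −22608·758566 + 143113·119833
1 = 143113·4671229 − 881286·758566
1 = −881286·19443482 + 3668257·4671229
So 4671229·3668257 ≡ 1 (mod 19443482).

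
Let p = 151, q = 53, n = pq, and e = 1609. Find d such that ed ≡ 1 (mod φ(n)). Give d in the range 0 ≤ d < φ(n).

φ(n) = (p−1)(q−1) = 150·52 = 7800.
Need d with 1609·d ≡ 1 (mod 7800). Apply the extended Euclidean algorithm:
7800 = 4×1609 + 1364
1609 = 1×1364 + 245
1364 = 5×245 + 139
245 = 1×139 + 106
139 = 1×106 + 33
106 = 3×33 + 7
33 = 4×7 + 5
7 = 1×5 + 2
5 = 2×2 + 1
2 = 2×1 + 0
Back-substitute:
1 = 5 − 2·2
1 = −2·7 + 3·5
1 = 3·33 − 14·7
1 = −14·106 + 45·33
1 = 45·139 − 59·106
1 = −59·245 + 104·139
1 = 104·1364 − 579·245
1 = −579·1609 + 683·1364
1 = 683·7800 − 3311·1609
So 1609·(-3311) ≡ 1 (mod 7800), hence d ≡ -3311 ≡ 4489 (mod 7800).

4489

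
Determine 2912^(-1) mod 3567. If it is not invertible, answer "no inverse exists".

452

gcd(3567, 2912) by repeated division:
3567 = 1×2912 + 655
2912 = 4×655 + 292
655 = 2×292 + 71
292 = 4×71 + 8
71 = 8×8 + 7
8 = 1×7 + 1
7 = 7×1 + 0
Since gcd(2912, 3567) = 1, back-substitute to write 1 as a combination:
1 = 8 − 7
1 = −71 + 9·8
1 = 9·292 − 37·71
1 = −37·655 + 83·292
1 = 83·2912 − 369·655
1 = −369·3567 + 452·2912
So 2912·452 ≡ 1 (mod 3567).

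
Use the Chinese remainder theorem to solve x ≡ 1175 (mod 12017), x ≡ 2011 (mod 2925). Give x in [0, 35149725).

Write x = 1175 + 12017·k. Then 12017·k ≡ 2011 − 1175 ≡ 836 (mod 2925).
Need 12017⁻¹ mod 2925. Extended Euclid on (2925, 317):
2925 = 9·317 + 72
317 = 4·72 + 29
72 = 2·29 + 14
29 = 2·14 + 1
14 = 14·1 + 0
Back-substitute:
1 = 29 − 2·14
1 = −2·72 + 5·29
1 = 5·317 − 22·72
1 = −22·2925 + 203·317
12017⁻¹ ≡ 203 (mod 2925), so k ≡ 203·836 ≡ 58 (mod 2925).
x = 1175 + 12017·58 = 698161.

698161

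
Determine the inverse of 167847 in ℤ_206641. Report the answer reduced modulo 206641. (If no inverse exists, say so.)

63765

Apply the Euclidean algorithm to 206641 and 167847:
206641 = 1*167847 + 38794
167847 = 4*38794 + 12671
38794 = 3*12671 + 781
12671 = 16*781 + 175
781 = 4*175 + 81
175 = 2*81 + 13
81 = 6*13 + 3
13 = 4*3 + 1
3 = 3*1 + 0
Since gcd(167847, 206641) = 1, back-substitute to write 1 as a combination:
1 = 13 − 4·3
1 = −4·81 + 25·13
1 = 25·175 − 54·81
1 = −54·781 + 241·175
1 = 241·12671 − 3910·781
1 = −3910·38794 + 11971·12671
1 = 11971·167847 − 51794·38794
1 = −51794·206641 + 63765·167847
So 167847·63765 ≡ 1 (mod 206641).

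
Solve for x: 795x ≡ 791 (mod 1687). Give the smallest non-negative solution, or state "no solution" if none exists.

175

First find gcd(795, 1687):
1687 = 2×795 + 97
795 = 8×97 + 19
97 = 5×19 + 2
19 = 9×2 + 1
2 = 2×1 + 0
gcd = 1, so a unique solution mod 1687 exists.
Back-substitute for the Bézout coefficients:
1 = 19 − 9·2
1 = −9·97 + 46·19
1 = 46·795 − 377·97
1 = −377·1687 + 800·795
So 795·(800) ≡ 1 (mod 1687), giving 795⁻¹ ≡ 800.
x ≡ 795⁻¹·791 ≡ 800·791 ≡ 175 (mod 1687).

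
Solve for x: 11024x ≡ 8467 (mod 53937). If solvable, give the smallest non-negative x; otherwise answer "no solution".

no solution

gcd(11024, 53937):
53937 = 4*11024 + 9841
11024 = 1*9841 + 1183
9841 = 8*1183 + 377
1183 = 3*377 + 52
377 = 7*52 + 13
52 = 4*13 + 0
gcd = 13, but 13 ∤ 8467, so the congruence has no solution.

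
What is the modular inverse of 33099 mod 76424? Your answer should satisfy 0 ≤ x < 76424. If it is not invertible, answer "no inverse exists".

2115

gcd(76424, 33099) by repeated division:
76424 = 2·33099 + 10226
33099 = 3·10226 + 2421
10226 = 4·2421 + 542
2421 = 4·542 + 253
542 = 2·253 + 36
253 = 7·36 + 1
36 = 36·1 + 0
Since gcd(33099, 76424) = 1, back-substitute to write 1 as a combination:
1 = 253 − 7·36
1 = −7·542 + 15·253
1 = 15·2421 − 67·542
1 = −67·10226 + 283·2421
1 = 283·33099 − 916·10226
1 = −916·76424 + 2115·33099
So 33099·2115 ≡ 1 (mod 76424).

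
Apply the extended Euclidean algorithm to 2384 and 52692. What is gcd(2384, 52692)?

Apply Euclid's algorithm to 52692 and 2384:
52692 = 22*2384 + 244
2384 = 9*244 + 188
244 = 1*188 + 56
188 = 3*56 + 20
56 = 2*20 + 16
20 = 1*16 + 4
16 = 4*4 + 0
gcd(2384, 52692) = 4.
Express as a combination:
4 = 20 − 16
4 = −56 + 3·20
4 = 3·188 − 10·56
4 = −10·244 + 13·188
4 = 13·2384 − 127·244
4 = −127·52692 + 2807·2384
So 4 = (-127)·52692 + (2807)·2384.

4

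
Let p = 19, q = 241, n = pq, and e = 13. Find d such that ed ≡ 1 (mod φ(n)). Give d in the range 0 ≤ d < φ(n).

φ(n) = (p−1)(q−1) = 18·240 = 4320.
Need d with 13·d ≡ 1 (mod 4320). Apply the extended Euclidean algorithm:
4320 = 332*13 + 4
13 = 3*4 + 1
4 = 4*1 + 0
Back-substitute:
1 = 13 − 3·4
1 = −3·4320 + 997·13
So 13·997 ≡ 1 (mod 4320), hence d = 997.

997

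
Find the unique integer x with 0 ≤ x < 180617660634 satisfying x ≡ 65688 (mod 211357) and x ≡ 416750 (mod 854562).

Write x = 65688 + 211357·k. Then 211357·k ≡ 416750 − 65688 ≡ 351062 (mod 854562).
Need 211357⁻¹ mod 854562. Extended Euclid on (854562, 211357):
854562 = 4×211357 + 9134
211357 = 23×9134 + 1275
9134 = 7×1275 + 209
1275 = 6×209 + 21
209 = 9×21 + 20
21 = 1×20 + 1
20 = 20×1 + 0
Back-substitute:
1 = 21 − 20
1 = −209 + 10·21
1 = 10·1275 − 61·209
1 = −61·9134 + 437·1275
1 = 437·211357 − 10112·9134
1 = −10112·854562 + 40885·211357
211357⁻¹ ≡ 40885 (mod 854562), so k ≡ 40885·351062 ≡ 801080 (mod 854562).
x = 65688 + 211357·801080 = 169313931248.

169313931248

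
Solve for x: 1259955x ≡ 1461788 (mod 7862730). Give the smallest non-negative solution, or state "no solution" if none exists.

gcd(1259955, 7862730):
7862730 = 6*1259955 + 303000
1259955 = 4*303000 + 47955
303000 = 6*47955 + 15270
47955 = 3*15270 + 2145
15270 = 7*2145 + 255
2145 = 8*255 + 105
255 = 2*105 + 45
105 = 2*45 + 15
45 = 3*15 + 0
gcd = 15, but 15 ∤ 1461788, so the congruence has no solution.

no solution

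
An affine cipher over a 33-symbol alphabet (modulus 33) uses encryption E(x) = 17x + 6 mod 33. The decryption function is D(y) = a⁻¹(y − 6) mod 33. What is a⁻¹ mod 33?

2

Run Euclid on (33, 17):
33 = 1·17 + 16
17 = 1·16 + 1
16 = 16·1 + 0
Since gcd(17, 33) = 1, back-substitute to write 1 as a combination:
1 = 17 − 16
1 = −33 + 2·17
So 17·2 ≡ 1 (mod 33).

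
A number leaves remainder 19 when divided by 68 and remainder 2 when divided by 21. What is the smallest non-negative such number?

Write x = 19 + 68·k. Then 68·k ≡ 2 − 19 ≡ 4 (mod 21).
Need 68⁻¹ mod 21. Extended Euclid on (21, 5):
21 = 4×5 + 1
5 = 5×1 + 0
Back-substitute:
1 = 21 − 4·5
68⁻¹ ≡ 17 (mod 21), so k ≡ 17·4 ≡ 5 (mod 21).
x = 19 + 68·5 = 359.

359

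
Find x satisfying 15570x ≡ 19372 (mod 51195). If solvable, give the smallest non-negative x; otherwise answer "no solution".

gcd(15570, 51195):
51195 = 3·15570 + 4485
15570 = 3·4485 + 2115
4485 = 2·2115 + 255
2115 = 8·255 + 75
255 = 3·75 + 30
75 = 2·30 + 15
30 = 2·15 + 0
gcd = 15, but 15 ∤ 19372, so the congruence has no solution.

no solution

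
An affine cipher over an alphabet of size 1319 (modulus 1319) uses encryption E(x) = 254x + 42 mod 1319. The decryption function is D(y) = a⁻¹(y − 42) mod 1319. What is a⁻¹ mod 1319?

Run Euclid on (1319, 254):
1319 = 5×254 + 49
254 = 5×49 + 9
49 = 5×9 + 4
9 = 2×4 + 1
4 = 4×1 + 0
The gcd is 1. Working backward:
1 = 9 − 2·4
1 = −2·49 + 11·9
1 = 11·254 − 57·49
1 = −57·1319 + 296·254
So 254·296 ≡ 1 (mod 1319).

296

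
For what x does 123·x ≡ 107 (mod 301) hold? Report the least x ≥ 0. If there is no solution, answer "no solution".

18

First find gcd(123, 301):
301 = 2×123 + 55
123 = 2×55 + 13
55 = 4×13 + 3
13 = 4×3 + 1
3 = 3×1 + 0
gcd = 1, so a unique solution mod 301 exists.
Back-substitute for the Bézout coefficients:
1 = 13 − 4·3
1 = −4·55 + 17·13
1 = 17·123 − 38·55
1 = −38·301 + 93·123
So 123·(93) ≡ 1 (mod 301), giving 123⁻¹ ≡ 93.
x ≡ 123⁻¹·107 ≡ 93·107 ≡ 18 (mod 301).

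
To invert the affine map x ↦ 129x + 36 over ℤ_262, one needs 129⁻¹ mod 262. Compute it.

Extended Euclidean algorithm:
262 = 2·129 + 4
129 = 32·4 + 1
4 = 4·1 + 0
The gcd is 1. Working backward:
1 = 129 − 32·4
1 = −32·262 + 65·129
So 129·65 ≡ 1 (mod 262).

65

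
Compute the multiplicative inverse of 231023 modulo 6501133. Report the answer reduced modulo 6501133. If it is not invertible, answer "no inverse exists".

Extended Euclidean algorithm:
6501133 = 28*231023 + 32489
231023 = 7*32489 + 3600
32489 = 9*3600 + 89
3600 = 40*89 + 40
89 = 2*40 + 9
40 = 4*9 + 4
9 = 2*4 + 1
4 = 4*1 + 0
Since gcd(231023, 6501133) = 1, back-substitute to write 1 as a combination:
1 = 9 − 2·4
1 = −2·40 + 9·9
1 = 9·89 − 20·40
1 = −20·3600 + 809·89
1 = 809·32489 − 7301·3600
1 = −7301·231023 + 51916·32489
1 = 51916·6501133 − 1460949·231023
So 231023·(-1460949) ≡ 1 (mod 6501133), and -1460949 ≡ 5040184 (mod 6501133).

5040184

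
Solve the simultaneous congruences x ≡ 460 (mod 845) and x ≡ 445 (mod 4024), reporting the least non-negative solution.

1167405

Write x = 460 + 845·k. Then 845·k ≡ 445 − 460 ≡ 4009 (mod 4024).
Need 845⁻¹ mod 4024. Extended Euclid on (4024, 845):
4024 = 4*845 + 644
845 = 1*644 + 201
644 = 3*201 + 41
201 = 4*41 + 37
41 = 1*37 + 4
37 = 9*4 + 1
4 = 4*1 + 0
Back-substitute:
1 = 37 − 9·4
1 = −9·41 + 10·37
1 = 10·201 − 49·41
1 = −49·644 + 157·201
1 = 157·845 − 206·644
1 = −206·4024 + 981·845
845⁻¹ ≡ 981 (mod 4024), so k ≡ 981·4009 ≡ 1381 (mod 4024).
x = 460 + 845·1381 = 1167405.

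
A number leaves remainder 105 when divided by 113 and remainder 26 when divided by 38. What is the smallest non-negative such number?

Write x = 105 + 113·k. Then 113·k ≡ 26 − 105 ≡ 35 (mod 38).
Need 113⁻¹ mod 38. Extended Euclid on (38, 37):
38 = 1*37 + 1
37 = 37*1 + 0
Back-substitute:
1 = 38 − 37
113⁻¹ ≡ 37 (mod 38), so k ≡ 37·35 ≡ 3 (mod 38).
x = 105 + 113·3 = 444.

444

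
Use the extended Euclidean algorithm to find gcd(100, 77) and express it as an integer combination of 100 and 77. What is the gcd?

1

Apply Euclid's algorithm to 100 and 77:
100 = 1×77 + 23
77 = 3×23 + 8
23 = 2×8 + 7
8 = 1×7 + 1
7 = 7×1 + 0
gcd(100, 77) = 1.
Working backward:
1 = 8 − 7
1 = −23 + 3·8
1 = 3·77 − 10·23
1 = −10·100 + 13·77
So 1 = (-10)·100 + (13)·77.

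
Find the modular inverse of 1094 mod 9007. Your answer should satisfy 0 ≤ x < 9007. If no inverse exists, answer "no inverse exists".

7912

Run Euclid on (9007, 1094):
9007 = 8*1094 + 255
1094 = 4*255 + 74
255 = 3*74 + 33
74 = 2*33 + 8
33 = 4*8 + 1
8 = 8*1 + 0
Since gcd(1094, 9007) = 1, back-substitute to write 1 as a combination:
1 = 33 − 4·8
1 = −4·74 + 9·33
1 = 9·255 − 31·74
1 = −31·1094 + 133·255
1 = 133·9007 − 1095·1094
So 1094·(-1095) ≡ 1 (mod 9007), and -1095 ≡ 7912 (mod 9007).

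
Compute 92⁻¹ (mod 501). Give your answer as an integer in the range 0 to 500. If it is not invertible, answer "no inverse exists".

Apply the Euclidean algorithm to 501 and 92:
501 = 5*92 + 41
92 = 2*41 + 10
41 = 4*10 + 1
10 = 10*1 + 0
Since gcd(92, 501) = 1, back-substitute to write 1 as a combination:
1 = 41 − 4·10
1 = −4·92 + 9·41
1 = 9·501 − 49·92
Hence 92⁻¹ ≡ -49 ≡ 452 (mod 501).

452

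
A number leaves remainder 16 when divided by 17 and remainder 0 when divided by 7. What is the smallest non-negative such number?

Write x = 16 + 17·k. Then 17·k ≡ 0 − 16 ≡ 5 (mod 7).
Need 17⁻¹ mod 7. Extended Euclid on (7, 3):
7 = 2·3 + 1
3 = 3·1 + 0
Back-substitute:
1 = 7 − 2·3
17⁻¹ ≡ 5 (mod 7), so k ≡ 5·5 ≡ 4 (mod 7).
x = 16 + 17·4 = 84.

84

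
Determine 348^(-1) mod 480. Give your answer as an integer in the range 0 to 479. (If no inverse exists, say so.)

Compute gcd(348, 480):
480 = 1·348 + 132
348 = 2·132 + 84
132 = 1·84 + 48
84 = 1·48 + 36
48 = 1·36 + 12
36 = 3·12 + 0
Since gcd = 12 > 1, 348 is not a unit mod 480.

no inverse exists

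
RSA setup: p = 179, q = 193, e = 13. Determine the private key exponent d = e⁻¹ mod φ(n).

2629

φ(n) = (p−1)(q−1) = 178·192 = 34176.
Need d with 13·d ≡ 1 (mod 34176). Apply the extended Euclidean algorithm:
34176 = 2628*13 + 12
13 = 1*12 + 1
12 = 12*1 + 0
Back-substitute:
1 = 13 − 12
1 = −34176 + 2629·13
So 13·2629 ≡ 1 (mod 34176), hence d = 2629.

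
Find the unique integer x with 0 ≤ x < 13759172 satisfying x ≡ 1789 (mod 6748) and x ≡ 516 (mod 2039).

Write x = 1789 + 6748·k. Then 6748·k ≡ 516 − 1789 ≡ 766 (mod 2039).
Need 6748⁻¹ mod 2039. Extended Euclid on (2039, 631):
2039 = 3*631 + 146
631 = 4*146 + 47
146 = 3*47 + 5
47 = 9*5 + 2
5 = 2*2 + 1
2 = 2*1 + 0
Back-substitute:
1 = 5 − 2·2
1 = −2·47 + 19·5
1 = 19·146 − 59·47
1 = −59·631 + 255·146
1 = 255·2039 − 824·631
6748⁻¹ ≡ 1215 (mod 2039), so k ≡ 1215·766 ≡ 906 (mod 2039).
x = 1789 + 6748·906 = 6115477.

6115477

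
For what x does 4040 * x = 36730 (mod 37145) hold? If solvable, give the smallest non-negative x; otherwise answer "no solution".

2418

First find gcd(4040, 37145):
37145 = 9·4040 + 785
4040 = 5·785 + 115
785 = 6·115 + 95
115 = 1·95 + 20
95 = 4·20 + 15
20 = 1·15 + 5
15 = 3·5 + 0
gcd = 5 and 5 | 36730, so solutions exist. Divide through by 5: 808x ≡ 7346 (mod 7429).
Now find 808⁻¹ mod 7429:
7429 = 9·808 + 157
808 = 5·157 + 23
157 = 6·23 + 19
23 = 1·19 + 4
19 = 4·4 + 3
4 = 1·3 + 1
3 = 3·1 + 0
Back-substitute:
1 = 4 − 3
1 = −19 + 5·4
1 = 5·23 − 6·19
1 = −6·157 + 41·23
1 = 41·808 − 211·157
1 = −211·7429 + 1940·808
So 808⁻¹ ≡ 1940 (mod 7429).
Then x ≡ 1940·7346 ≡ 2418 (mod 7429); the smallest non-negative solution is x = 2418.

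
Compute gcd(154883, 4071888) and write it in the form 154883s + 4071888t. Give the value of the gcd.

Apply Euclid's algorithm to 4071888 and 154883:
4071888 = 26·154883 + 44930
154883 = 3·44930 + 20093
44930 = 2·20093 + 4744
20093 = 4·4744 + 1117
4744 = 4·1117 + 276
1117 = 4·276 + 13
276 = 21·13 + 3
13 = 4·3 + 1
3 = 3·1 + 0
gcd(154883, 4071888) = 1.
Back-substituting:
1 = 13 − 4·3
1 = −4·276 + 85·13
1 = 85·1117 − 344·276
1 = −344·4744 + 1461·1117
1 = 1461·20093 − 6188·4744
1 = −6188·44930 + 13837·20093
1 = 13837·154883 − 47699·44930
1 = −47699·4071888 + 1254011·154883
So 1 = (-47699)·4071888 + (1254011)·154883.

1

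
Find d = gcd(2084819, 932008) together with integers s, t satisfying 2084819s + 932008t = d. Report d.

Repeated division:
2084819 = 2*932008 + 220803
932008 = 4*220803 + 48796
220803 = 4*48796 + 25619
48796 = 1*25619 + 23177
25619 = 1*23177 + 2442
23177 = 9*2442 + 1199
2442 = 2*1199 + 44
1199 = 27*44 + 11
44 = 4*11 + 0
gcd(2084819, 932008) = 11.
Working backward:
11 = 1199 − 27·44
11 = −27·2442 + 55·1199
11 = 55·23177 − 522·2442
11 = −522·25619 + 577·23177
11 = 577·48796 − 1099·25619
11 = −1099·220803 + 4973·48796
11 = 4973·932008 − 20991·220803
11 = −20991·2084819 + 46955·932008
So 11 = (-20991)·2084819 + (46955)·932008.

11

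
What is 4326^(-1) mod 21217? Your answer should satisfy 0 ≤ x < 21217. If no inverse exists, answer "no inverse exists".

no inverse exists

Euclidean algorithm on 21217, 4326:
21217 = 4·4326 + 3913
4326 = 1·3913 + 413
3913 = 9·413 + 196
413 = 2·196 + 21
196 = 9·21 + 7
21 = 3·7 + 0
Since gcd = 7 > 1, 4326 is not a unit mod 21217.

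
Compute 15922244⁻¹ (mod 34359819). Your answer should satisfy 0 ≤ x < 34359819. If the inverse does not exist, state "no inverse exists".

Compute gcd(15922244, 34359819):
34359819 = 2×15922244 + 2515331
15922244 = 6×2515331 + 830258
2515331 = 3×830258 + 24557
830258 = 33×24557 + 19877
24557 = 1×19877 + 4680
19877 = 4×4680 + 1157
4680 = 4×1157 + 52
1157 = 22×52 + 13
52 = 4×13 + 0
Since gcd = 13 > 1, 15922244 is not a unit mod 34359819.

no inverse exists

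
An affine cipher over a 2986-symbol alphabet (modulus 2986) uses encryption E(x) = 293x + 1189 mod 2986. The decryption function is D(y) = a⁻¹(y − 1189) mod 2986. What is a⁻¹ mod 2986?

693

gcd(2986, 293) by repeated division:
2986 = 10*293 + 56
293 = 5*56 + 13
56 = 4*13 + 4
13 = 3*4 + 1
4 = 4*1 + 0
Since gcd(293, 2986) = 1, back-substitute to write 1 as a combination:
1 = 13 − 3·4
1 = −3·56 + 13·13
1 = 13·293 − 68·56
1 = −68·2986 + 693·293
So 293·693 ≡ 1 (mod 2986).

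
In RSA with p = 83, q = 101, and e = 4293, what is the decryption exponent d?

5757

φ(n) = (p−1)(q−1) = 82·100 = 8200.
Need d with 4293·d ≡ 1 (mod 8200). Apply the extended Euclidean algorithm:
8200 = 1·4293 + 3907
4293 = 1·3907 + 386
3907 = 10·386 + 47
386 = 8·47 + 10
47 = 4·10 + 7
10 = 1·7 + 3
7 = 2·3 + 1
3 = 3·1 + 0
Back-substitute:
1 = 7 − 2·3
1 = −2·10 + 3·7
1 = 3·47 − 14·10
1 = −14·386 + 115·47
1 = 115·3907 − 1164·386
1 = −1164·4293 + 1279·3907
1 = 1279·8200 − 2443·4293
So 4293·(-2443) ≡ 1 (mod 8200), hence d ≡ -2443 ≡ 5757 (mod 8200).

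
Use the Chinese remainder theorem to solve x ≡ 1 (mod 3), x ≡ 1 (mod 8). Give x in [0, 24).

Write x = 1 + 3·k. Then 3·k ≡ 1 − 1 ≡ 0 (mod 8).
Need 3⁻¹ mod 8. Extended Euclid on (8, 3):
8 = 2×3 + 2
3 = 1×2 + 1
2 = 2×1 + 0
Back-substitute:
1 = 3 − 2
1 = −8 + 3·3
3⁻¹ ≡ 3 (mod 8), so k ≡ 3·0 ≡ 0 (mod 8).
x = 1 + 3·0 = 1.

1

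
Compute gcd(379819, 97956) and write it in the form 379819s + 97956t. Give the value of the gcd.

1

Apply Euclid's algorithm to 379819 and 97956:
379819 = 3·97956 + 85951
97956 = 1·85951 + 12005
85951 = 7·12005 + 1916
12005 = 6·1916 + 509
1916 = 3·509 + 389
509 = 1·389 + 120
389 = 3·120 + 29
120 = 4·29 + 4
29 = 7·4 + 1
4 = 4·1 + 0
gcd(379819, 97956) = 1.
Back-substituting:
1 = 29 − 7·4
1 = −7·120 + 29·29
1 = 29·389 − 94·120
1 = −94·509 + 123·389
1 = 123·1916 − 463·509
1 = −463·12005 + 2901·1916
1 = 2901·85951 − 20770·12005
1 = −20770·97956 + 23671·85951
1 = 23671·379819 − 91783·97956
So 1 = (23671)·379819 + (-91783)·97956.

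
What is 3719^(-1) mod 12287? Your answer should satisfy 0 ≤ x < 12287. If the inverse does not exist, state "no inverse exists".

859

Run Euclid on (12287, 3719):
12287 = 3*3719 + 1130
3719 = 3*1130 + 329
1130 = 3*329 + 143
329 = 2*143 + 43
143 = 3*43 + 14
43 = 3*14 + 1
14 = 14*1 + 0
The gcd is 1. Working backward:
1 = 43 − 3·14
1 = −3·143 + 10·43
1 = 10·329 − 23·143
1 = −23·1130 + 79·329
1 = 79·3719 − 260·1130
1 = −260·12287 + 859·3719
So 3719·859 ≡ 1 (mod 12287).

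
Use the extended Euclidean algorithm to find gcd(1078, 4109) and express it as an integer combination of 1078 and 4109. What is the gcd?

Repeated division:
4109 = 3×1078 + 875
1078 = 1×875 + 203
875 = 4×203 + 63
203 = 3×63 + 14
63 = 4×14 + 7
14 = 2×7 + 0
gcd(1078, 4109) = 7.
Back-substituting:
7 = 63 − 4·14
7 = −4·203 + 13·63
7 = 13·875 − 56·203
7 = −56·1078 + 69·875
7 = 69·4109 − 263·1078
So 7 = (69)·4109 + (-263)·1078.

7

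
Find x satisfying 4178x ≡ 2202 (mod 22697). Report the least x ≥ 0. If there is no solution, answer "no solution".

First find gcd(4178, 22697):
22697 = 5*4178 + 1807
4178 = 2*1807 + 564
1807 = 3*564 + 115
564 = 4*115 + 104
115 = 1*104 + 11
104 = 9*11 + 5
11 = 2*5 + 1
5 = 5*1 + 0
gcd = 1, so a unique solution mod 22697 exists.
Back-substitute for the Bézout coefficients:
1 = 11 − 2·5
1 = −2·104 + 19·11
1 = 19·115 − 21·104
1 = −21·564 + 103·115
1 = 103·1807 − 330·564
1 = −330·4178 + 763·1807
1 = 763·22697 − 4145·4178
So 4178·(-4145) ≡ 1 (mod 22697), giving 4178⁻¹ ≡ 18552.
x ≡ 4178⁻¹·2202 ≡ 18552·2202 ≡ 19601 (mod 22697).

19601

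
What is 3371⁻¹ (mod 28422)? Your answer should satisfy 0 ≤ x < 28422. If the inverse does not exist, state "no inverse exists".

24923

gcd(28422, 3371) by repeated division:
28422 = 8×3371 + 1454
3371 = 2×1454 + 463
1454 = 3×463 + 65
463 = 7×65 + 8
65 = 8×8 + 1
8 = 8×1 + 0
gcd = 1, so the inverse exists. Back-substitute:
1 = 65 − 8·8
1 = −8·463 + 57·65
1 = 57·1454 − 179·463
1 = −179·3371 + 415·1454
1 = 415·28422 − 3499·3371
Hence 3371⁻¹ ≡ -3499 ≡ 24923 (mod 28422).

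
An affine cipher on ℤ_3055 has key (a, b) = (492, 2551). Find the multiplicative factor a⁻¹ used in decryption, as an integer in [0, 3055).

2788

gcd(3055, 492) by repeated division:
3055 = 6·492 + 103
492 = 4·103 + 80
103 = 1·80 + 23
80 = 3·23 + 11
23 = 2·11 + 1
11 = 11·1 + 0
Since gcd(492, 3055) = 1, back-substitute to write 1 as a combination:
1 = 23 − 2·11
1 = −2·80 + 7·23
1 = 7·103 − 9·80
1 = −9·492 + 43·103
1 = 43·3055 − 267·492
Hence 492⁻¹ ≡ -267 ≡ 2788 (mod 3055).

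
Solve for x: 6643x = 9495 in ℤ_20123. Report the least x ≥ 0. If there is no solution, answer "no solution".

First find gcd(6643, 20123):
20123 = 3*6643 + 194
6643 = 34*194 + 47
194 = 4*47 + 6
47 = 7*6 + 5
6 = 1*5 + 1
5 = 5*1 + 0
gcd = 1, so a unique solution mod 20123 exists.
Back-substitute for the Bézout coefficients:
1 = 6 − 5
1 = −47 + 8·6
1 = 8·194 − 33·47
1 = −33·6643 + 1130·194
1 = 1130·20123 − 3423·6643
So 6643·(-3423) ≡ 1 (mod 20123), giving 6643⁻¹ ≡ 16700.
x ≡ 6643⁻¹·9495 ≡ 16700·9495 ≡ 17383 (mod 20123).

17383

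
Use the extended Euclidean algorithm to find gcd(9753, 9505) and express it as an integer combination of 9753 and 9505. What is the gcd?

1

Apply Euclid's algorithm to 9753 and 9505:
9753 = 1×9505 + 248
9505 = 38×248 + 81
248 = 3×81 + 5
81 = 16×5 + 1
5 = 5×1 + 0
gcd(9753, 9505) = 1.
Back-substituting:
1 = 81 − 16·5
1 = −16·248 + 49·81
1 = 49·9505 − 1878·248
1 = −1878·9753 + 1927·9505
So 1 = (-1878)·9753 + (1927)·9505.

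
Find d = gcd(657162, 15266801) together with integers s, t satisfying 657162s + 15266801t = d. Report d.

11

Euclidean algorithm:
15266801 = 23*657162 + 152075
657162 = 4*152075 + 48862
152075 = 3*48862 + 5489
48862 = 8*5489 + 4950
5489 = 1*4950 + 539
4950 = 9*539 + 99
539 = 5*99 + 44
99 = 2*44 + 11
44 = 4*11 + 0
gcd(657162, 15266801) = 11.
Express as a combination:
11 = 99 − 2·44
11 = −2·539 + 11·99
11 = 11·4950 − 101·539
11 = −101·5489 + 112·4950
11 = 112·48862 − 997·5489
11 = −997·152075 + 3103·48862
11 = 3103·657162 − 13409·152075
11 = −13409·15266801 + 311510·657162
So 11 = (-13409)·15266801 + (311510)·657162.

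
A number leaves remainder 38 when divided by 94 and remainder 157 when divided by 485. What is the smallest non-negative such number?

Write x = 38 + 94·k. Then 94·k ≡ 157 − 38 ≡ 119 (mod 485).
Need 94⁻¹ mod 485. Extended Euclid on (485, 94):
485 = 5·94 + 15
94 = 6·15 + 4
15 = 3·4 + 3
4 = 1·3 + 1
3 = 3·1 + 0
Back-substitute:
1 = 4 − 3
1 = −15 + 4·4
1 = 4·94 − 25·15
1 = −25·485 + 129·94
94⁻¹ ≡ 129 (mod 485), so k ≡ 129·119 ≡ 316 (mod 485).
x = 38 + 94·316 = 29742.

29742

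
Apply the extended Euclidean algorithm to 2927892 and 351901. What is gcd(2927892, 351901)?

11

Apply Euclid's algorithm to 2927892 and 351901:
2927892 = 8·351901 + 112684
351901 = 3·112684 + 13849
112684 = 8·13849 + 1892
13849 = 7·1892 + 605
1892 = 3·605 + 77
605 = 7·77 + 66
77 = 1·66 + 11
66 = 6·11 + 0
gcd(2927892, 351901) = 11.
Express as a combination:
11 = 77 − 66
11 = −605 + 8·77
11 = 8·1892 − 25·605
11 = −25·13849 + 183·1892
11 = 183·112684 − 1489·13849
11 = −1489·351901 + 4650·112684
11 = 4650·2927892 − 38689·351901
So 11 = (4650)·2927892 + (-38689)·351901.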